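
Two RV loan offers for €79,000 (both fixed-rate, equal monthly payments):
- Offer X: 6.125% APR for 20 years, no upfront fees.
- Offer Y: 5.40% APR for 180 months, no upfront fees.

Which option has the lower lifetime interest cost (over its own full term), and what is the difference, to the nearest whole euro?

Offer X: monthly rate = 6.125%/12 = 0.0051042; payment = 79,000 × 0.0051042 / (1 − (1+0.0051042)^−240) = €571.69.
Total interest on Offer X = 240 × €571.69 − €79,000 = €58,205.60.
Offer Y: monthly rate = 5.4%/12 = 0.0045000; payment = 79,000 × 0.0045000 / (1 − (1+0.0045000)^−180) = €641.31.
Total interest on Offer Y = 180 × €641.31 − €79,000 = €36,435.80.
Offer Y is lower by €21,769.80.

Offer Y by €21,770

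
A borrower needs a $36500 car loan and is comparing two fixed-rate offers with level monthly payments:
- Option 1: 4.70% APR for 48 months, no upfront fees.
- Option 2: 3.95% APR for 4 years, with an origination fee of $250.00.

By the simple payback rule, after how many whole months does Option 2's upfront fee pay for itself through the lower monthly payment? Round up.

21 months

Option 1: monthly rate = 4.7%/12 = 0.0039167; payment = 36,500 × 0.0039167 / (1 − (1+0.0039167)^−48) = $835.62.
Option 2: monthly rate = 3.95%/12 = 0.0032917; payment = 36,500 × 0.0032917 / (1 − (1+0.0032917)^−48) = $823.32.
Monthly savings = $835.62 − $823.32 = $12.30.
Break-even = $250.00 / $12.30 = 20.33 → 21 months.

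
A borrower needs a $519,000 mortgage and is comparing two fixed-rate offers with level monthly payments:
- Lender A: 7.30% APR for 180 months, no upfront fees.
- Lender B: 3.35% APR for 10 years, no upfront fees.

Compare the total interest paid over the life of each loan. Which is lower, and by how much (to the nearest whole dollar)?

Lender B by $243,937

Lender A: at 7.30% the monthly rate is 0.0060833, so the payment is 519,000 × 0.0060833 / (1 − 1.0060833^−180) = $4,752.40.
Total interest on Lender A = 180 × $4,752.40 − $519,000 = $336,432.00.
Lender B: at 3.35% the monthly rate is 0.0027917, so the payment is 519,000 × 0.0027917 / (1 − 1.0027917^−120) = $5,095.79.
Total interest on Lender B = 120 × $5,095.79 − $519,000 = $92,494.80.
Lender B is lower by $243,937.20.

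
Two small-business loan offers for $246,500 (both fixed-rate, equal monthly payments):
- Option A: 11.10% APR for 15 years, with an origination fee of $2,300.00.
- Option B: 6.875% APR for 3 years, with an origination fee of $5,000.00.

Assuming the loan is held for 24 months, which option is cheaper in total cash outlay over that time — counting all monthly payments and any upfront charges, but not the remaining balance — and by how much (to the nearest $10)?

Option A by $117,420

Option A: monthly rate = 11.1%/12 = 0.0092500; payment = 246,500 × 0.0092500 / (1 − (1+0.0092500)^−180) = $2,817.21.
Option B: monthly rate = 6.875%/12 = 0.0057292; payment = 246,500 × 0.0057292 / (1 − (1+0.0057292)^−36) = $7,597.12.
Over 24 months: Option A costs 24 × $2,817.21 + $2,300.00 = $69,913.04; Option B costs 24 × $7,597.12 + $5,000.00 = $187,330.88.
Option A is cheaper by $187,330.88 − $69,913.04 = $117,417.84.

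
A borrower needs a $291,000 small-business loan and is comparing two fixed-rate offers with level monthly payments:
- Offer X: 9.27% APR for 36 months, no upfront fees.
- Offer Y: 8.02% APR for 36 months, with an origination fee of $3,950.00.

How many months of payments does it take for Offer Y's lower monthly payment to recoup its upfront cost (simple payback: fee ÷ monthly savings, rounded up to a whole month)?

Offer X: at 9.27% the monthly rate is 0.0077250, so the payment is 291,000 × 0.0077250 / (1 − 1.0077250^−36) = $9,290.33.
Offer Y: at 8.02% the monthly rate is 0.0066833, so the payment is 291,000 × 0.0066833 / (1 − 1.0066833^−36) = $9,121.57.
Monthly savings = $9,290.33 − $9,121.57 = $168.76.
Break-even = $3,950.00 / $168.76 = 23.41 → 24 months.

24 months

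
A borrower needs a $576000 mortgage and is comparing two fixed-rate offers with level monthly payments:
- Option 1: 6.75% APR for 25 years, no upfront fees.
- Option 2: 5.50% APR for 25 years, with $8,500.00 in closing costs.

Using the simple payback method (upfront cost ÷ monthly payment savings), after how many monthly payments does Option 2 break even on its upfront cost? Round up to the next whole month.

Option 1: monthly rate = 6.75%/12 = 0.0056250; payment = 576,000 × 0.0056250 / (1 − (1+0.0056250)^−300) = $3,979.65.
Option 2: at 5.50% the monthly rate is 0.0045833, so the payment is 576,000 × 0.0045833 / (1 − 1.0045833^−300) = $3,537.14.
Monthly savings = $3,979.65 − $3,537.14 = $442.51.
Break-even = $8,500.00 / $442.51 = 19.21 → 20 months.

20 months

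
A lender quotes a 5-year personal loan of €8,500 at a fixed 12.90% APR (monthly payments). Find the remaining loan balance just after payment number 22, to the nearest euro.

With monthly rate i = 12.9%/12 = 0.0107500, the balance after k of n payments is P · [(1+i)^n − (1+i)^k] / [(1+i)^n − 1].
(1+0.0107500)^60 = 1.89943747 and (1+0.0107500)^22 = 1.26520966, so the balance is 8,500 × (1.89943747 − 1.26520966) / (1.89943747 − 1) = €5,993.68.

€5,994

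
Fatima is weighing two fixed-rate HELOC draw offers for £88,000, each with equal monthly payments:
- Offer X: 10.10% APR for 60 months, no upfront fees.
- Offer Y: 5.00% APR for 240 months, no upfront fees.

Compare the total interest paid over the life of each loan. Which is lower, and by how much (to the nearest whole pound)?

Offer X by £26,938

Offer X: at 10.10% the monthly rate is 0.0084167, so the payment is 88,000 × 0.0084167 / (1 − 1.0084167^−60) = £1,874.07.
Total interest on Offer X = 60 × £1,874.07 − £88,000 = £24,444.20.
Offer Y: at 5.00% the monthly rate is 0.0041667, so the payment is 88,000 × 0.0041667 / (1 − 1.0041667^−240) = £580.76.
Total interest on Offer Y = 240 × £580.76 − £88,000 = £51,382.40.
Offer X is lower by £26,938.20.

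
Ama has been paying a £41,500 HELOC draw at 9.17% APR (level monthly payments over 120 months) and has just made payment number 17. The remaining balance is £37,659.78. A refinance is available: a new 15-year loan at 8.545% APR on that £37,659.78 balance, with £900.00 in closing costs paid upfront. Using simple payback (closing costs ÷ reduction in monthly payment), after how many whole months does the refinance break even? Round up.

Current payment = 41,500 × 9.17%/12 / (1 − (1+0.0076417)^−120) = £529.53.
Refinanced payment = 37,659.78 × 0.0071208 / (1 − (1+0.0071208)^−180) = £371.84.
Monthly savings = £529.53 − £371.84 = £157.69.
Break-even = £900.00 / £157.69 = 5.71 → 6 months.

6 months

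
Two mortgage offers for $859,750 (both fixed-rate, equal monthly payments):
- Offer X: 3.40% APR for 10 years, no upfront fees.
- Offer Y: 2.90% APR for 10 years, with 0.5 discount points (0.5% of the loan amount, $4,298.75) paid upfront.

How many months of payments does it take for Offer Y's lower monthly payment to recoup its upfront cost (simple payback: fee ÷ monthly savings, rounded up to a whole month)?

22 months

Offer X: at 3.40% the monthly rate is 0.0028333, so the payment is 859,750 × 0.0028333 / (1 − 1.0028333^−120) = $8,461.50.
Offer Y: monthly rate = 2.9%/12 = 0.0024167; payment = 859,750 × 0.0024167 / (1 − (1+0.0024167)^−120) = $8,262.18.
Monthly savings = $8,461.50 − $8,262.18 = $199.32.
Break-even = $4,298.75 / $199.32 = 21.57 → 22 months.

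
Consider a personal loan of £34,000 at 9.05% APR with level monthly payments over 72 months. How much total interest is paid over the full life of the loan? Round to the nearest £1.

At 9.05% the monthly rate is 0.0075417, so the payment is 34,000 × 0.0075417 / (1 − 1.0075417^−72) = £613.71.
Total paid = 72 × £613.71 = £44,187.12; interest = £44,187.12 − £34,000 = £10,187.12.

£10,187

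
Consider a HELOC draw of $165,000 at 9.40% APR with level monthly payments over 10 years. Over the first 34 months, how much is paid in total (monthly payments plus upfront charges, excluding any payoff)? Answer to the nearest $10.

$72,290

Monthly rate = 9.4%/12 = 0.0078333; payment = 165,000 × 0.0078333 / (1 − (1+0.0078333)^−120) = $2,126.04.
Total outlay = 34 × $2,126.04 = $72,285.36.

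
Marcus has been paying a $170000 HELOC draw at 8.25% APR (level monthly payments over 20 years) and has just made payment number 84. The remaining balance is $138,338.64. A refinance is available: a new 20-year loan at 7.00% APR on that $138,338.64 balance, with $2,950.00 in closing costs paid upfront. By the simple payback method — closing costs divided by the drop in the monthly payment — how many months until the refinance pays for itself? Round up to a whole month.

Current payment = 170,000 × 8.25%/12 / (1 − (1+0.0068750)^−240) = $1,448.51.
Refinanced payment = 138,338.64 × 0.0058333 / (1 − (1+0.0058333)^−240) = $1,072.54.
Monthly savings = $1,448.51 − $1,072.54 = $375.97.
Break-even = $2,950.00 / $375.97 = 7.85 → 8 months.

8 months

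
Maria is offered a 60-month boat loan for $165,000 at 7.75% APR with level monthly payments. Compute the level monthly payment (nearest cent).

At 7.75% the monthly rate is 0.0064583, so the payment is 165,000 × 0.0064583 / (1 − 1.0064583^−60) = $3,325.90.

$3,325.90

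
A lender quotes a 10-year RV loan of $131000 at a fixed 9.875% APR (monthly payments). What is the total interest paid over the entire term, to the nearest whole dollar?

$75,654

At 9.875% the monthly rate is 0.0082292, so the payment is 131,000 × 0.0082292 / (1 − 1.0082292^−120) = $1,722.12.
Total paid = 120 × $1,722.12 = $206,654.40; interest = $206,654.40 − $131,000 = $75,654.40.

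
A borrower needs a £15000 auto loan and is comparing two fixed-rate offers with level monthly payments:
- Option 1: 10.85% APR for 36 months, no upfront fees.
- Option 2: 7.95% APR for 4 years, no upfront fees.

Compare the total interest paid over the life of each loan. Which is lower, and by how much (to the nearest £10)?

Option 2 by £80

Option 1: at 10.85% the monthly rate is 0.0090417, so the payment is 15,000 × 0.0090417 / (1 − 1.0090417^−36) = £490.02.
Total interest on Option 1 = 36 × £490.02 − £15,000 = £2,640.72.
Option 2: monthly rate = 7.95%/12 = 0.0066250; payment = 15,000 × 0.0066250 / (1 − (1+0.0066250)^−48) = £365.84.
Total interest on Option 2 = 48 × £365.84 − £15,000 = £2,560.32.
Option 2 is lower by £80.40.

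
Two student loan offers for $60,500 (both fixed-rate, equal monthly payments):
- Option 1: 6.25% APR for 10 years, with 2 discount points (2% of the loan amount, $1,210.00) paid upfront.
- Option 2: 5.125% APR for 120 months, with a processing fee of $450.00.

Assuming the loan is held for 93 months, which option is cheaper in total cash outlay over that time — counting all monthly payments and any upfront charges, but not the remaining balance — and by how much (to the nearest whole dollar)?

Option 2 by $3,912

Option 1: monthly rate = 6.25%/12 = 0.0052083; payment = 60,500 × 0.0052083 / (1 − (1+0.0052083)^−120) = $679.29.
Option 2: monthly rate = 5.125%/12 = 0.0042708; payment = 60,500 × 0.0042708 / (1 − (1+0.0042708)^−120) = $645.40.
Over 93 months: Option 1 costs 93 × $679.29 + $1,210.00 = $64,383.97; Option 2 costs 93 × $645.40 + $450.00 = $60,472.20.
Option 2 is cheaper by $64,383.97 − $60,472.20 = $3,911.77.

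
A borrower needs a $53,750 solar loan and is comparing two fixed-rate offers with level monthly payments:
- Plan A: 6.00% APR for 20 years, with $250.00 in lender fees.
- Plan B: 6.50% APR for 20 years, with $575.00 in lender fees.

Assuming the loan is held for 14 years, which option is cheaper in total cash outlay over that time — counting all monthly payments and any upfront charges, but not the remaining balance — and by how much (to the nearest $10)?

Plan A: at 6.00% the monthly rate is 0.0050000, so the payment is 53,750 × 0.0050000 / (1 − 1.0050000^−240) = $385.08.
Plan B: at 6.50% the monthly rate is 0.0054167, so the payment is 53,750 × 0.0054167 / (1 − 1.0054167^−240) = $400.75.
Over 168 months: Plan A costs 168 × $385.08 + $250.00 = $64,943.44; Plan B costs 168 × $400.75 + $575.00 = $67,901.00.
Plan A is cheaper by $67,901.00 − $64,943.44 = $2,957.56.

Plan A by $2,960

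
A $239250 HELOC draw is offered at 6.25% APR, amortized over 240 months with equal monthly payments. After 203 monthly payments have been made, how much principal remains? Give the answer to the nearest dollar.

$58,713

With monthly rate i = 6.25%/12 = 0.0052083, the balance after k of n payments is P · [(1+i)^n − (1+i)^k] / [(1+i)^n − 1].
(1+0.0052083)^240 = 3.47903881 and (1+0.0052083)^203 = 2.87067682, so the balance is 239,250 × (3.47903881 − 2.87067682) / (3.47903881 − 1) = $58,712.52.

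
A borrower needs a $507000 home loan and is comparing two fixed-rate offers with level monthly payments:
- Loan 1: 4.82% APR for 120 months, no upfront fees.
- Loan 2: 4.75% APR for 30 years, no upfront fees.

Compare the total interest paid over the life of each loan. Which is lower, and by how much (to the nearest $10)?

Loan 1 by $312,150

Loan 1: at 4.82% the monthly rate is 0.0040167, so the payment is 507,000 × 0.0040167 / (1 − 1.0040167^−120) = $5,333.03.
Total interest on Loan 1 = 120 × $5,333.03 − $507,000 = $132,963.60.
Loan 2: at 4.75% the monthly rate is 0.0039583, so the payment is 507,000 × 0.0039583 / (1 − 1.0039583^−360) = $2,644.75.
Total interest on Loan 2 = 360 × $2,644.75 − $507,000 = $445,110.00.
Loan 1 is lower by $312,146.40.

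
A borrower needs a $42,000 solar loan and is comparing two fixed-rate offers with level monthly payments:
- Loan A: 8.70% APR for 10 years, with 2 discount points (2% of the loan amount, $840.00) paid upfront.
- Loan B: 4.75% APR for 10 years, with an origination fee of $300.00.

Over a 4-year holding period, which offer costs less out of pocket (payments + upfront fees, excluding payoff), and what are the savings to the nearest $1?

Loan A: at 8.70% the monthly rate is 0.0072500, so the payment is 42,000 × 0.0072500 / (1 − 1.0072500^−120) = $525.24.
Loan B: at 4.75% the monthly rate is 0.0039583, so the payment is 42,000 × 0.0039583 / (1 − 1.0039583^−120) = $440.36.
Over 48 months: Loan A costs 48 × $525.24 + $840.00 = $26,051.52; Loan B costs 48 × $440.36 + $300.00 = $21,437.28.
Loan B is cheaper by $26,051.52 − $21,437.28 = $4,614.24.

Loan B by $4,614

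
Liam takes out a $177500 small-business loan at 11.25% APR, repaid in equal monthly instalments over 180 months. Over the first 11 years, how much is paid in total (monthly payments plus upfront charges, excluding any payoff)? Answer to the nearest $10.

$269,990

At 11.25% the monthly rate is 0.0093750, so the payment is 177,500 × 0.0093750 / (1 − 1.0093750^−180) = $2,045.41.
Total outlay = 132 × $2,045.41 = $269,994.12.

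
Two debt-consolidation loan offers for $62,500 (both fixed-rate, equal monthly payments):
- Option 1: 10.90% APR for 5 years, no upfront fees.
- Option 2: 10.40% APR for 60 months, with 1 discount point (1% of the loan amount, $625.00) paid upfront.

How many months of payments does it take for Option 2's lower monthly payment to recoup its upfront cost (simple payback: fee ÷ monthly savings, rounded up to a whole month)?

Option 1: at 10.90% the monthly rate is 0.0090833, so the payment is 62,500 × 0.0090833 / (1 − 1.0090833^−60) = $1,355.79.
Option 2: monthly rate = 10.4%/12 = 0.0086667; payment = 62,500 × 0.0086667 / (1 − (1+0.0086667)^−60) = $1,340.27.
Monthly savings = $1,355.79 − $1,340.27 = $15.52.
Break-even = $625.00 / $15.52 = 40.27 → 41 months.

41 months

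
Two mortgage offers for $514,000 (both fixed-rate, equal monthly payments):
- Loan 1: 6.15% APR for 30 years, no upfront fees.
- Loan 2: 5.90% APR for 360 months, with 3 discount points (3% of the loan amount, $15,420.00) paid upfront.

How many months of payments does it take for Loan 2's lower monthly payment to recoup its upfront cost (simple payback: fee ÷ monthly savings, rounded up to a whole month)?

187 months

Loan 1: monthly rate = 6.15%/12 = 0.0051250; payment = 514,000 × 0.0051250 / (1 − (1+0.0051250)^−360) = $3,131.43.
Loan 2: monthly rate = 5.9%/12 = 0.0049167; payment = 514,000 × 0.0049167 / (1 − (1+0.0049167)^−360) = $3,048.72.
Monthly savings = $3,131.43 − $3,048.72 = $82.71.
Break-even = $15,420.00 / $82.71 = 186.43 → 187 months.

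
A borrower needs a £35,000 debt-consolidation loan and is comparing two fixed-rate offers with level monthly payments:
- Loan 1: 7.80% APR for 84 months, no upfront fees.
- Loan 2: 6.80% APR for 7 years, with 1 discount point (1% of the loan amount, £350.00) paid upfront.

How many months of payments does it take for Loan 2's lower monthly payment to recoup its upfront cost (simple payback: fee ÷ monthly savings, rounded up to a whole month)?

Loan 1: monthly rate = 7.8%/12 = 0.0065000; payment = 35,000 × 0.0065000 / (1 − (1+0.0065000)^−84) = £542.04.
Loan 2: at 6.80% the monthly rate is 0.0056667, so the payment is 35,000 × 0.0056667 / (1 − 1.0056667^−84) = £524.83.
Monthly savings = £542.04 − £524.83 = £17.21.
Break-even = £350.00 / £17.21 = 20.34 → 21 months.

21 months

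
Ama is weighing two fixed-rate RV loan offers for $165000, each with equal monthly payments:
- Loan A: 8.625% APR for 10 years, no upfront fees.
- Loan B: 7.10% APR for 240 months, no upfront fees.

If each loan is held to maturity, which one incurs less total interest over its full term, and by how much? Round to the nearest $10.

Loan A: at 8.625% the monthly rate is 0.0071875, so the payment is 165,000 × 0.0071875 / (1 − 1.0071875^−120) = $2,056.81.
Total interest on Loan A = 120 × $2,056.81 − $165,000 = $81,817.20.
Loan B: at 7.10% the monthly rate is 0.0059167, so the payment is 165,000 × 0.0059167 / (1 − 1.0059167^−240) = $1,289.17.
Total interest on Loan B = 240 × $1,289.17 − $165,000 = $144,400.80.
Loan A is lower by $62,583.60.

Loan A by $62,580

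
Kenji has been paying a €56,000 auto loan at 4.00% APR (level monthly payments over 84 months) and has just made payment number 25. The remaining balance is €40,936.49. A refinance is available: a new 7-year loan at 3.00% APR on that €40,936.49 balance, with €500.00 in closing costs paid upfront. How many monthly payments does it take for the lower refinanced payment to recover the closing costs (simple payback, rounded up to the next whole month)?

3 months

Current payment = 56,000 × 4%/12 / (1 − (1+0.0033333)^−84) = €765.45.
Refinanced payment = 40,936.49 × 0.0025000 / (1 − (1+0.0025000)^−84) = €540.91.
Monthly savings = €765.45 − €540.91 = €224.54.
Break-even = €500.00 / €224.54 = 2.23 → 3 months.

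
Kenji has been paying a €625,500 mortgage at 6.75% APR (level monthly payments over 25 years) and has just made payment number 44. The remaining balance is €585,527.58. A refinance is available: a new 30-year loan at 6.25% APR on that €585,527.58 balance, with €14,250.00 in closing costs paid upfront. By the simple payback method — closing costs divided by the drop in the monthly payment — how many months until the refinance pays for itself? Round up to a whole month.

Current payment = 625,500 × 6.75%/12 / (1 − (1+0.0056250)^−300) = €4,321.65.
Refinanced payment = 585,527.58 × 0.0052083 / (1 − (1+0.0052083)^−360) = €3,605.19.
Monthly savings = €4,321.65 − €3,605.19 = €716.46.
Break-even = €14,250.00 / €716.46 = 19.89 → 20 months.

20 months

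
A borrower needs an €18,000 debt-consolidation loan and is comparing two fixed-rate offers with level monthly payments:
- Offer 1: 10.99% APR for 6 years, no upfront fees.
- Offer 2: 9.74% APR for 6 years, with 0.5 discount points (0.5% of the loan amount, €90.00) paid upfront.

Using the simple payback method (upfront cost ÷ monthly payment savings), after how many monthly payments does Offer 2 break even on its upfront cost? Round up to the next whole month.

Offer 1: at 10.99% the monthly rate is 0.0091583, so the payment is 18,000 × 0.0091583 / (1 − 1.0091583^−72) = €342.52.
Offer 2: at 9.74% the monthly rate is 0.0081167, so the payment is 18,000 × 0.0081167 / (1 − 1.0081167^−72) = €331.11.
Monthly savings = €342.52 − €331.11 = €11.41.
Break-even = €90.00 / €11.41 = 7.89 → 8 months.

8 months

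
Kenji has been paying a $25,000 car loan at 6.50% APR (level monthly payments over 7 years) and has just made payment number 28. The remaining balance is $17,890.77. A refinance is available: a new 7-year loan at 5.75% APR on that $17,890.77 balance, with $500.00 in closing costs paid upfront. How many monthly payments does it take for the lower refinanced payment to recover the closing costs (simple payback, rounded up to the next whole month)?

Current payment = 25,000 × 6.5%/12 / (1 − (1+0.0054167)^−84) = $371.24.
Refinanced payment = 17,890.77 × 0.0047917 / (1 − (1+0.0047917)^−84) = $259.22.
Monthly savings = $371.24 − $259.22 = $112.02.
Break-even = $500.00 / $112.02 = 4.46 → 5 months.

5 months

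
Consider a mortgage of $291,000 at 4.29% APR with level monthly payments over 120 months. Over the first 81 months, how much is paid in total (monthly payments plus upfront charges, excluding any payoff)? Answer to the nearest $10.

At 4.29% the monthly rate is 0.0035750, so the payment is 291,000 × 0.0035750 / (1 − 1.0035750^−120) = $2,986.51.
Total outlay = 81 × $2,986.51 = $241,907.31.

$241,910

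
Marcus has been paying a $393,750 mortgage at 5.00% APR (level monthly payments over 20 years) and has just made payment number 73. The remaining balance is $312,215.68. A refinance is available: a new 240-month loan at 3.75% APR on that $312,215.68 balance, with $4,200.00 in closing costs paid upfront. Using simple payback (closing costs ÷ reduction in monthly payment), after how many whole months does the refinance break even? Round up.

6 months

Current payment = 393,750 × 5%/12 / (1 − (1+0.0041667)^−240) = $2,598.58.
Refinanced payment = 312,215.68 × 0.0031250 / (1 − (1+0.0031250)^−240) = $1,851.09.
Monthly savings = $2,598.58 − $1,851.09 = $747.49.
Break-even = $4,200.00 / $747.49 = 5.62 → 6 months.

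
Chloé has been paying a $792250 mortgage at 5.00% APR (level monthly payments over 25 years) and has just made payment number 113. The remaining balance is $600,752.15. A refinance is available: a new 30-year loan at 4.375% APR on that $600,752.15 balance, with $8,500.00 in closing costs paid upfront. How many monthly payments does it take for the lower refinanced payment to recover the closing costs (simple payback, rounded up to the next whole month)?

6 months

Current payment = 792,250 × 5%/12 / (1 − (1+0.0041667)^−300) = $4,631.41.
Refinanced payment = 600,752.15 × 0.0036458 / (1 − (1+0.0036458)^−360) = $2,999.47.
Monthly savings = $4,631.41 − $2,999.47 = $1,631.94.
Break-even = $8,500.00 / $1,631.94 = 5.21 → 6 months.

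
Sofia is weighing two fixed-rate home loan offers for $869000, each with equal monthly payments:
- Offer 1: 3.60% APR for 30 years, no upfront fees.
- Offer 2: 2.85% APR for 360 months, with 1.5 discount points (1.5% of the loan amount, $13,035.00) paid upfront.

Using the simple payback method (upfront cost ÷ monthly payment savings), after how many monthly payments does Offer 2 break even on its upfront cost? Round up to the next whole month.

Offer 1: monthly rate = 3.6%/12 = 0.0030000; payment = 869,000 × 0.0030000 / (1 − (1+0.0030000)^−360) = $3,950.87.
Offer 2: at 2.85% the monthly rate is 0.0023750, so the payment is 869,000 × 0.0023750 / (1 − 1.0023750^−360) = $3,593.81.
Monthly savings = $3,950.87 − $3,593.81 = $357.06.
Break-even = $13,035.00 / $357.06 = 36.51 → 37 months.

37 months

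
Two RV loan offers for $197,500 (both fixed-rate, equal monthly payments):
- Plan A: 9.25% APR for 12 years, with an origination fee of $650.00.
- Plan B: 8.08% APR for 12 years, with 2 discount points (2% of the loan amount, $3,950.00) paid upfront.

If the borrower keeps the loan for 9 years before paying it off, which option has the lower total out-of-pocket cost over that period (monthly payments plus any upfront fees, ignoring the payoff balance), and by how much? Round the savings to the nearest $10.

Plan A: at 9.25% the monthly rate is 0.0077083, so the payment is 197,500 × 0.0077083 / (1 − 1.0077083^−144) = $2,275.51.
Plan B: monthly rate = 8.08%/12 = 0.0067333; payment = 197,500 × 0.0067333 / (1 − (1+0.0067333)^−144) = $2,146.52.
Over 108 months: Plan A costs 108 × $2,275.51 + $650.00 = $246,405.08; Plan B costs 108 × $2,146.52 + $3,950.00 = $235,774.16.
Plan B is cheaper by $246,405.08 − $235,774.16 = $10,630.92.

Plan B by $10,630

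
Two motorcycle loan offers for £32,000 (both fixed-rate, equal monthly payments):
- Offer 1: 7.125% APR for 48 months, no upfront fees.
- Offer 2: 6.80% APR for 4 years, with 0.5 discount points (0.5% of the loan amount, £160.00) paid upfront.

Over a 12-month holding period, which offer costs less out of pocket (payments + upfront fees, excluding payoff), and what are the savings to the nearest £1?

Offer 1: at 7.125% the monthly rate is 0.0059375, so the payment is 32,000 × 0.0059375 / (1 − 1.0059375^−48) = £768.14.
Offer 2: at 6.80% the monthly rate is 0.0056667, so the payment is 32,000 × 0.0056667 / (1 − 1.0056667^−48) = £763.31.
Over 12 months: Offer 1 costs 12 × £768.14 = £9,217.68; Offer 2 costs 12 × £763.31 + £160.00 = £9,319.72.
Offer 1 is cheaper by £9,319.72 − £9,217.68 = £102.04.

Offer 1 by £102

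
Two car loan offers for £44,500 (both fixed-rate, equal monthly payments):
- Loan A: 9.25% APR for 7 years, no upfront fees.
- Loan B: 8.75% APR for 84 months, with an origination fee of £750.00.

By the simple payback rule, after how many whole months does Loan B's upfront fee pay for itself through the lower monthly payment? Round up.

67 months

Loan A: monthly rate = 9.25%/12 = 0.0077083; payment = 44,500 × 0.0077083 / (1 − (1+0.0077083)^−84) = £721.62.
Loan B: monthly rate = 8.75%/12 = 0.0072917; payment = 44,500 × 0.0072917 / (1 − (1+0.0072917)^−84) = £710.33.
Monthly savings = £721.62 − £710.33 = £11.29.
Break-even = £750.00 / £11.29 = 66.43 → 67 months.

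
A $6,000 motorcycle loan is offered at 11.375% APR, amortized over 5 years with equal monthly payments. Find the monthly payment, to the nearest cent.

$131.58

Monthly rate = 11.375%/12 = 0.0094792; payment = 6,000 × 0.0094792 / (1 − (1+0.0094792)^−60) = $131.58.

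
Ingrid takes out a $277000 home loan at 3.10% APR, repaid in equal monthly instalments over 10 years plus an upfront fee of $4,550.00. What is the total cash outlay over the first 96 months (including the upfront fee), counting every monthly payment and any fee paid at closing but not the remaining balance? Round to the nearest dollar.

$262,554

Monthly rate = 3.1%/12 = 0.0025833; payment = 277,000 × 0.0025833 / (1 − (1+0.0025833)^−120) = $2,687.54.
Total outlay = 96 × $2,687.54 + $4,550.00 = $262,553.84.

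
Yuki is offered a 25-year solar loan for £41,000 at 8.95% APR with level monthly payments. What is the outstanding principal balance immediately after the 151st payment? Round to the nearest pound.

£30,760

With monthly rate i = 8.95%/12 = 0.0074583, the balance after k of n payments is P · [(1+i)^n − (1+i)^k] / [(1+i)^n − 1].
(1+0.0074583)^300 = 9.29240358 and (1+0.0074583)^151 = 3.07107997, so the balance is 41,000 × (9.29240358 − 3.07107997) / (9.29240358 − 1) = £30,759.99.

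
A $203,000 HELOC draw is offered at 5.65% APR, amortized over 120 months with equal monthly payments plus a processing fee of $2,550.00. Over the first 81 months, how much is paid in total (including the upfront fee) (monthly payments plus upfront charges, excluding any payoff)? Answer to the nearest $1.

At 5.65% the monthly rate is 0.0047083, so the payment is 203,000 × 0.0047083 / (1 − 1.0047083^−120) = $2,218.20.
Total outlay = 81 × $2,218.20 + $2,550.00 = $182,224.20.

$182,224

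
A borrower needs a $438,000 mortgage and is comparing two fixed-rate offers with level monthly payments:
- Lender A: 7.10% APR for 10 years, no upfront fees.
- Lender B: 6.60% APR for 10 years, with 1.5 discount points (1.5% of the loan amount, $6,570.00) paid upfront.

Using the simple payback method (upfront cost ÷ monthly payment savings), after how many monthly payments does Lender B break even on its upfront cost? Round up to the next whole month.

59 months

Lender A: at 7.10% the monthly rate is 0.0059167, so the payment is 438,000 × 0.0059167 / (1 − 1.0059167^−120) = $5,108.15.
Lender B: monthly rate = 6.6%/12 = 0.0055000; payment = 438,000 × 0.0055000 / (1 − (1+0.0055000)^−120) = $4,995.72.
Monthly savings = $5,108.15 − $4,995.72 = $112.43.
Break-even = $6,570.00 / $112.43 = 58.44 → 59 months.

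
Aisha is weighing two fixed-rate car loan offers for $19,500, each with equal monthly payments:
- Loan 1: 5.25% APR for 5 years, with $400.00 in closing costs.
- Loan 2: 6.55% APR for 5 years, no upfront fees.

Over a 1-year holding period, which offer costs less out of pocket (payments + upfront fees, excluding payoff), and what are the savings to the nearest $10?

Loan 1: at 5.25% the monthly rate is 0.0043750, so the payment is 19,500 × 0.0043750 / (1 − 1.0043750^−60) = $370.23.
Loan 2: monthly rate = 6.55%/12 = 0.0054583; payment = 19,500 × 0.0054583 / (1 − (1+0.0054583)^−60) = $382.00.
Over 12 months: Loan 1 costs 12 × $370.23 + $400.00 = $4,842.76; Loan 2 costs 12 × $382.00 = $4,584.00.
Loan 2 is cheaper by $4,842.76 − $4,584.00 = $258.76.

Loan 2 by $260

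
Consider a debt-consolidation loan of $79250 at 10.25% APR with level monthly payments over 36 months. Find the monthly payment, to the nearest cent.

$2,566.49

At 10.25% the monthly rate is 0.0085417, so the payment is 79,250 × 0.0085417 / (1 − 1.0085417^−36) = $2,566.49.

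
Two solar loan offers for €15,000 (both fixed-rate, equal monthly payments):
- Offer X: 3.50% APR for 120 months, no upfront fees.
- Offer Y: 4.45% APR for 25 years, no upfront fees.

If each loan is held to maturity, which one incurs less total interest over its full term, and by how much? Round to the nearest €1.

Offer X by €7,085

Offer X: at 3.50% the monthly rate is 0.0029167, so the payment is 15,000 × 0.0029167 / (1 − 1.0029167^−120) = €148.33.
Total interest on Offer X = 120 × €148.33 − €15,000 = €2,799.60.
Offer Y: monthly rate = 4.45%/12 = 0.0037083; payment = 15,000 × 0.0037083 / (1 − (1+0.0037083)^−300) = €82.95.
Total interest on Offer Y = 300 × €82.95 − €15,000 = €9,885.00.
Offer X is lower by €7,085.40.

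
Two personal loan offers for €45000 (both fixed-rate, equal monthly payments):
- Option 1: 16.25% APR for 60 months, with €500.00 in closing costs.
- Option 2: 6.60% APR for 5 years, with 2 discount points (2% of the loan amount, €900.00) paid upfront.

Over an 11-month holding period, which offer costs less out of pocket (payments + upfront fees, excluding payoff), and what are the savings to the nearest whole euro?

Option 1: at 16.25% the monthly rate is 0.0135417, so the payment is 45,000 × 0.0135417 / (1 − 1.0135417^−60) = €1,100.30.
Option 2: monthly rate = 6.6%/12 = 0.0055000; payment = 45,000 × 0.0055000 / (1 − (1+0.0055000)^−60) = €882.59.
Over 11 months: Option 1 costs 11 × €1,100.30 + €500.00 = €12,603.30; Option 2 costs 11 × €882.59 + €900.00 = €10,608.49.
Option 2 is cheaper by €12,603.30 − €10,608.49 = €1,994.81.

Option 2 by €1,995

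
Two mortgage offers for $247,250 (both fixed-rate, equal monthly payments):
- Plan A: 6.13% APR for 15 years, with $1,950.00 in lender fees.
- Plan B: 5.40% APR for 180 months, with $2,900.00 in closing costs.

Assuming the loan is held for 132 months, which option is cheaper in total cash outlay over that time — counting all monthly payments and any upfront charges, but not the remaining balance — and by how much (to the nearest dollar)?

Plan A: monthly rate = 6.13%/12 = 0.0051083; payment = 247,250 × 0.0051083 / (1 − (1+0.0051083)^−180) = $2,103.84.
Plan B: monthly rate = 5.4%/12 = 0.0045000; payment = 247,250 × 0.0045000 / (1 − (1+0.0045000)^−180) = $2,007.14.
Over 132 months: Plan A costs 132 × $2,103.84 + $1,950.00 = $279,656.88; Plan B costs 132 × $2,007.14 + $2,900.00 = $267,842.48.
Plan B is cheaper by $279,656.88 − $267,842.48 = $11,814.40.

Plan B by $11,814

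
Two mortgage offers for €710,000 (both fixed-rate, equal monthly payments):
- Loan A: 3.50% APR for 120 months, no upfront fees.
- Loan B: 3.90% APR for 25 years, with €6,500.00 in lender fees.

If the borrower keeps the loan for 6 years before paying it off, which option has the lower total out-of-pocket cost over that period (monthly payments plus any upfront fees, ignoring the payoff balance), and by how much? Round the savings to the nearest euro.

Loan B by €231,989

Loan A: monthly rate = 3.5%/12 = 0.0029167; payment = 710,000 × 0.0029167 / (1 − (1+0.0029167)^−120) = €7,020.90.
Loan B: monthly rate = 3.9%/12 = 0.0032500; payment = 710,000 × 0.0032500 / (1 − (1+0.0032500)^−300) = €3,708.55.
Over 72 months: Loan A costs 72 × €7,020.90 = €505,504.80; Loan B costs 72 × €3,708.55 + €6,500.00 = €273,515.60.
Loan B is cheaper by €505,504.80 − €273,515.60 = €231,989.20.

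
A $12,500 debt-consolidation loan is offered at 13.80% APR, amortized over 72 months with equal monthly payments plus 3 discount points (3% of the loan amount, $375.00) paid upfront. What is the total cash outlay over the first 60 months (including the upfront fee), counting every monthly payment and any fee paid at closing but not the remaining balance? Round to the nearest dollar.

At 13.80% the monthly rate is 0.0115000, so the payment is 12,500 × 0.0115000 / (1 − 1.0115000^−72) = $256.23.
Total outlay = 60 × $256.23 + $375.00 = $15,748.80.

$15,749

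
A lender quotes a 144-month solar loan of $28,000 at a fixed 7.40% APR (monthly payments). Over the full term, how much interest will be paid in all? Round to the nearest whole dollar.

At 7.40% the monthly rate is 0.0061667, so the payment is 28,000 × 0.0061667 / (1 − 1.0061667^−144) = $293.95.
Total paid = 144 × $293.95 = $42,328.80; interest = $42,328.80 − $28,000 = $14,328.80.

$14,329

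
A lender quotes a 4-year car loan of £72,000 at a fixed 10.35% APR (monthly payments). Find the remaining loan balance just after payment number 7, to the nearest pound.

£63,256

With monthly rate i = 10.35%/12 = 0.0086250, the balance after k of n payments is P · [(1+i)^n − (1+i)^k] / [(1+i)^n − 1].
(1+0.0086250)^48 = 1.51017392 and (1+0.0086250)^7 = 1.06195985, so the balance is 72,000 × (1.51017392 − 1.06195985) / (1.51017392 − 1) = £63,255.71.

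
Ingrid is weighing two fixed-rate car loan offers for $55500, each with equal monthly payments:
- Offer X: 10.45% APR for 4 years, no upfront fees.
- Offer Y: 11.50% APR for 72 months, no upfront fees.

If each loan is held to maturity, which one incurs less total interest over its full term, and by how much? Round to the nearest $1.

Offer X by $8,944

Offer X: monthly rate = 10.45%/12 = 0.0087083; payment = 55,500 × 0.0087083 / (1 − (1+0.0087083)^−48) = $1,419.65.
Total interest on Offer X = 48 × $1,419.65 − $55,500 = $12,643.20.
Offer Y: at 11.50% the monthly rate is 0.0095833, so the payment is 55,500 × 0.0095833 / (1 − 1.0095833^−72) = $1,070.66.
Total interest on Offer Y = 72 × $1,070.66 − $55,500 = $21,587.52.
Offer X is lower by $8,944.32.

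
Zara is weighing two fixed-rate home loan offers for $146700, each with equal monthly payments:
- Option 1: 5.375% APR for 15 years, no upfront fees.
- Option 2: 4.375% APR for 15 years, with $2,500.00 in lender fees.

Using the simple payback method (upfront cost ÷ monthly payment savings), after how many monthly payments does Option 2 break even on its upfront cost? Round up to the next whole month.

Option 1: at 5.375% the monthly rate is 0.0044792, so the payment is 146,700 × 0.0044792 / (1 − 1.0044792^−180) = $1,188.95.
Option 2: at 4.375% the monthly rate is 0.0036458, so the payment is 146,700 × 0.0036458 / (1 − 1.0036458^−180) = $1,112.90.
Monthly savings = $1,188.95 − $1,112.90 = $76.05.
Break-even = $2,500.00 / $76.05 = 32.87 → 33 months.

33 months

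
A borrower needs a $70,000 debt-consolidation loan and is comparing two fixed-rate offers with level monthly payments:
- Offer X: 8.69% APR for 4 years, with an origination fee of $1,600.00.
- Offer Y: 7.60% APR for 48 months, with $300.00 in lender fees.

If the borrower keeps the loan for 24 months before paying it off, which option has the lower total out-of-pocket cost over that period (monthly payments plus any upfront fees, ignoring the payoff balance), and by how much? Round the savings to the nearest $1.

Offer X: monthly rate = 8.69%/12 = 0.0072417; payment = 70,000 × 0.0072417 / (1 − (1+0.0072417)^−48) = $1,731.67.
Offer Y: at 7.60% the monthly rate is 0.0063333, so the payment is 70,000 × 0.0063333 / (1 − 1.0063333^−48) = $1,695.79.
Over 24 months: Offer X costs 24 × $1,731.67 + $1,600.00 = $43,160.08; Offer Y costs 24 × $1,695.79 + $300.00 = $40,998.96.
Offer Y is cheaper by $43,160.08 − $40,998.96 = $2,161.12.

Offer Y by $2,161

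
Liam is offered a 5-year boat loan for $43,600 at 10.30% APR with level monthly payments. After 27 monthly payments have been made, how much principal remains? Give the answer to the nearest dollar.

With monthly rate i = 10.3%/12 = 0.0085833, the balance after k of n payments is P · [(1+i)^n − (1+i)^k] / [(1+i)^n − 1].
(1+0.0085833)^60 = 1.66996448 and (1+0.0085833)^27 = 1.25955825, so the balance is 43,600 × (1.66996448 − 1.25955825) / (1.66996448 − 1) = $26,708.45.

$26,708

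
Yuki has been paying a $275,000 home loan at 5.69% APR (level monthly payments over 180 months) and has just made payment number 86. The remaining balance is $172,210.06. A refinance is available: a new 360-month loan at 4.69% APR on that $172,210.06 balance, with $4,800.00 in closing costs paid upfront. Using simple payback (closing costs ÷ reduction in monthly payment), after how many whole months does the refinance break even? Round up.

4 months

Current payment = 275,000 × 5.69%/12 / (1 − (1+0.0047417)^−180) = $2,274.80.
Refinanced payment = 172,210.06 × 0.0039083 / (1 − (1+0.0039083)^−360) = $892.11.
Monthly savings = $2,274.80 − $892.11 = $1,382.69.
Break-even = $4,800.00 / $1,382.69 = 3.47 → 4 months.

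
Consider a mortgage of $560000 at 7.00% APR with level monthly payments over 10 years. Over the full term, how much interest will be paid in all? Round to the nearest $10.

$220,250

Monthly rate = 7%/12 = 0.0058333; payment = 560,000 × 0.0058333 / (1 − (1+0.0058333)^−120) = $6,502.07.
Total paid = 120 × $6,502.07 = $780,248.40; interest = $780,248.40 − $560,000 = $220,248.40.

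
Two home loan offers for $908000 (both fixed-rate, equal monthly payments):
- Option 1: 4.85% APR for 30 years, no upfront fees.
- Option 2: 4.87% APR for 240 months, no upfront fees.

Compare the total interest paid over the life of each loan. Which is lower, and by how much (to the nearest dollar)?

Option 1: monthly rate = 4.85%/12 = 0.0040417; payment = 908,000 × 0.0040417 / (1 − (1+0.0040417)^−360) = $4,791.44.
Total interest on Option 1 = 360 × $4,791.44 − $908,000 = $816,918.40.
Option 2: monthly rate = 4.87%/12 = 0.0040583; payment = 908,000 × 0.0040583 / (1 − (1+0.0040583)^−240) = $5,927.38.
Total interest on Option 2 = 240 × $5,927.38 − $908,000 = $514,571.20.
Option 2 is lower by $302,347.20.

Option 2 by $302,347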